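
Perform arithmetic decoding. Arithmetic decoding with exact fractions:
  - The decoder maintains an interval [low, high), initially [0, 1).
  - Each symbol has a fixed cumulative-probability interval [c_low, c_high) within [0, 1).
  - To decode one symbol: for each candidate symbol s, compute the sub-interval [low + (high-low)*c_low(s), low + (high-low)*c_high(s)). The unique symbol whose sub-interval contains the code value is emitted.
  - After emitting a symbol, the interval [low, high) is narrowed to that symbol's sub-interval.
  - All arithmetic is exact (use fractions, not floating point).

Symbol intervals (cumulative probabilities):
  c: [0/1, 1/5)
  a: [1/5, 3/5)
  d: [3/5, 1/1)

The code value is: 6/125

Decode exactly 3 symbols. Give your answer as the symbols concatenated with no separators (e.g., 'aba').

Step 1: interval [0/1, 1/1), width = 1/1 - 0/1 = 1/1
  'c': [0/1 + 1/1*0/1, 0/1 + 1/1*1/5) = [0/1, 1/5) <- contains code 6/125
  'a': [0/1 + 1/1*1/5, 0/1 + 1/1*3/5) = [1/5, 3/5)
  'd': [0/1 + 1/1*3/5, 0/1 + 1/1*1/1) = [3/5, 1/1)
  emit 'c', narrow to [0/1, 1/5)
Step 2: interval [0/1, 1/5), width = 1/5 - 0/1 = 1/5
  'c': [0/1 + 1/5*0/1, 0/1 + 1/5*1/5) = [0/1, 1/25)
  'a': [0/1 + 1/5*1/5, 0/1 + 1/5*3/5) = [1/25, 3/25) <- contains code 6/125
  'd': [0/1 + 1/5*3/5, 0/1 + 1/5*1/1) = [3/25, 1/5)
  emit 'a', narrow to [1/25, 3/25)
Step 3: interval [1/25, 3/25), width = 3/25 - 1/25 = 2/25
  'c': [1/25 + 2/25*0/1, 1/25 + 2/25*1/5) = [1/25, 7/125) <- contains code 6/125
  'a': [1/25 + 2/25*1/5, 1/25 + 2/25*3/5) = [7/125, 11/125)
  'd': [1/25 + 2/25*3/5, 1/25 + 2/25*1/1) = [11/125, 3/25)
  emit 'c', narrow to [1/25, 7/125)

Answer: cac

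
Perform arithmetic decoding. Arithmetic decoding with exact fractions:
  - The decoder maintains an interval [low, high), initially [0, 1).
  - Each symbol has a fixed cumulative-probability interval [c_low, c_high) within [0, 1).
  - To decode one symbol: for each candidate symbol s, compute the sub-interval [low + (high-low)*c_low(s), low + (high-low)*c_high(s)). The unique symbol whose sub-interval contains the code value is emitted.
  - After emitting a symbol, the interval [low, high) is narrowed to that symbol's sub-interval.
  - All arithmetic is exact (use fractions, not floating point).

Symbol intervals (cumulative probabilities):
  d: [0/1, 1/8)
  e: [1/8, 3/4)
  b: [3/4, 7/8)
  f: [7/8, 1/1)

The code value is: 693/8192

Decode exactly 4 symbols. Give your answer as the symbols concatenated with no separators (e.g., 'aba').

Answer: defd

Derivation:
Step 1: interval [0/1, 1/1), width = 1/1 - 0/1 = 1/1
  'd': [0/1 + 1/1*0/1, 0/1 + 1/1*1/8) = [0/1, 1/8) <- contains code 693/8192
  'e': [0/1 + 1/1*1/8, 0/1 + 1/1*3/4) = [1/8, 3/4)
  'b': [0/1 + 1/1*3/4, 0/1 + 1/1*7/8) = [3/4, 7/8)
  'f': [0/1 + 1/1*7/8, 0/1 + 1/1*1/1) = [7/8, 1/1)
  emit 'd', narrow to [0/1, 1/8)
Step 2: interval [0/1, 1/8), width = 1/8 - 0/1 = 1/8
  'd': [0/1 + 1/8*0/1, 0/1 + 1/8*1/8) = [0/1, 1/64)
  'e': [0/1 + 1/8*1/8, 0/1 + 1/8*3/4) = [1/64, 3/32) <- contains code 693/8192
  'b': [0/1 + 1/8*3/4, 0/1 + 1/8*7/8) = [3/32, 7/64)
  'f': [0/1 + 1/8*7/8, 0/1 + 1/8*1/1) = [7/64, 1/8)
  emit 'e', narrow to [1/64, 3/32)
Step 3: interval [1/64, 3/32), width = 3/32 - 1/64 = 5/64
  'd': [1/64 + 5/64*0/1, 1/64 + 5/64*1/8) = [1/64, 13/512)
  'e': [1/64 + 5/64*1/8, 1/64 + 5/64*3/4) = [13/512, 19/256)
  'b': [1/64 + 5/64*3/4, 1/64 + 5/64*7/8) = [19/256, 43/512)
  'f': [1/64 + 5/64*7/8, 1/64 + 5/64*1/1) = [43/512, 3/32) <- contains code 693/8192
  emit 'f', narrow to [43/512, 3/32)
Step 4: interval [43/512, 3/32), width = 3/32 - 43/512 = 5/512
  'd': [43/512 + 5/512*0/1, 43/512 + 5/512*1/8) = [43/512, 349/4096) <- contains code 693/8192
  'e': [43/512 + 5/512*1/8, 43/512 + 5/512*3/4) = [349/4096, 187/2048)
  'b': [43/512 + 5/512*3/4, 43/512 + 5/512*7/8) = [187/2048, 379/4096)
  'f': [43/512 + 5/512*7/8, 43/512 + 5/512*1/1) = [379/4096, 3/32)
  emit 'd', narrow to [43/512, 349/4096)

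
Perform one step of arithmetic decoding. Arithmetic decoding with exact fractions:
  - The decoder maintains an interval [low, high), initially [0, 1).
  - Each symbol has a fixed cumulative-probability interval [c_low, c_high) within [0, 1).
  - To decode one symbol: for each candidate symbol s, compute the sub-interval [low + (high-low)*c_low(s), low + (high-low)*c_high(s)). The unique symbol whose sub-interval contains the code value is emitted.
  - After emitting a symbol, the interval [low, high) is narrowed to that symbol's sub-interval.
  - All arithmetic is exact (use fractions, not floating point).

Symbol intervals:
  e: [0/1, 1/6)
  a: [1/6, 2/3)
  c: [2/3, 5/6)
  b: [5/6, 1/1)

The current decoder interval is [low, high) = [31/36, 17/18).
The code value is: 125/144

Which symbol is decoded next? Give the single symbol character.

Interval width = high − low = 17/18 − 31/36 = 1/12
Scaled code = (code − low) / width = (125/144 − 31/36) / 1/12 = 1/12
  e: [0/1, 1/6) ← scaled code falls here ✓
  a: [1/6, 2/3) 
  c: [2/3, 5/6) 
  b: [5/6, 1/1) 

Answer: e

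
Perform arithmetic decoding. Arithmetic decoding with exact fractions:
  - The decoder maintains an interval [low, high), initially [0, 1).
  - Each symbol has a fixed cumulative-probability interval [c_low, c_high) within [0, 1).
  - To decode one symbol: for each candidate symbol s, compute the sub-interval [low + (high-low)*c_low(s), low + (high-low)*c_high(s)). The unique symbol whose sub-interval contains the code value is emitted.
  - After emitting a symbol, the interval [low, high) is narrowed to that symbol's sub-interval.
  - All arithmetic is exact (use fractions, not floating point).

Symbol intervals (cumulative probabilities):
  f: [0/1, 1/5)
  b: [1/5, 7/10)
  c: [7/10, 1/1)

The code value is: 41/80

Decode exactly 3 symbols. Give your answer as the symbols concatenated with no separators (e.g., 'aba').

Answer: bbc

Derivation:
Step 1: interval [0/1, 1/1), width = 1/1 - 0/1 = 1/1
  'f': [0/1 + 1/1*0/1, 0/1 + 1/1*1/5) = [0/1, 1/5)
  'b': [0/1 + 1/1*1/5, 0/1 + 1/1*7/10) = [1/5, 7/10) <- contains code 41/80
  'c': [0/1 + 1/1*7/10, 0/1 + 1/1*1/1) = [7/10, 1/1)
  emit 'b', narrow to [1/5, 7/10)
Step 2: interval [1/5, 7/10), width = 7/10 - 1/5 = 1/2
  'f': [1/5 + 1/2*0/1, 1/5 + 1/2*1/5) = [1/5, 3/10)
  'b': [1/5 + 1/2*1/5, 1/5 + 1/2*7/10) = [3/10, 11/20) <- contains code 41/80
  'c': [1/5 + 1/2*7/10, 1/5 + 1/2*1/1) = [11/20, 7/10)
  emit 'b', narrow to [3/10, 11/20)
Step 3: interval [3/10, 11/20), width = 11/20 - 3/10 = 1/4
  'f': [3/10 + 1/4*0/1, 3/10 + 1/4*1/5) = [3/10, 7/20)
  'b': [3/10 + 1/4*1/5, 3/10 + 1/4*7/10) = [7/20, 19/40)
  'c': [3/10 + 1/4*7/10, 3/10 + 1/4*1/1) = [19/40, 11/20) <- contains code 41/80
  emit 'c', narrow to [19/40, 11/20)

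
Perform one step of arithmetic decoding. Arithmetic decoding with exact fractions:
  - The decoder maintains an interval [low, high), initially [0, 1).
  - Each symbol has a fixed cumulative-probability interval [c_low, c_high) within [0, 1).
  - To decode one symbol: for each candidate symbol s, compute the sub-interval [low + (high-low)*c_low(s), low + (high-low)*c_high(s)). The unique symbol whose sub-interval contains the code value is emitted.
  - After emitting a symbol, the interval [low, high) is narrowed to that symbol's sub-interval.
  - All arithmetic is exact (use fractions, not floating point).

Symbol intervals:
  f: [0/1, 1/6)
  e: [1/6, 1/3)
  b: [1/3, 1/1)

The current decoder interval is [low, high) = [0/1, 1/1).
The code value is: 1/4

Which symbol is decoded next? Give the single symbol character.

Interval width = high − low = 1/1 − 0/1 = 1/1
Scaled code = (code − low) / width = (1/4 − 0/1) / 1/1 = 1/4
  f: [0/1, 1/6) 
  e: [1/6, 1/3) ← scaled code falls here ✓
  b: [1/3, 1/1) 

Answer: e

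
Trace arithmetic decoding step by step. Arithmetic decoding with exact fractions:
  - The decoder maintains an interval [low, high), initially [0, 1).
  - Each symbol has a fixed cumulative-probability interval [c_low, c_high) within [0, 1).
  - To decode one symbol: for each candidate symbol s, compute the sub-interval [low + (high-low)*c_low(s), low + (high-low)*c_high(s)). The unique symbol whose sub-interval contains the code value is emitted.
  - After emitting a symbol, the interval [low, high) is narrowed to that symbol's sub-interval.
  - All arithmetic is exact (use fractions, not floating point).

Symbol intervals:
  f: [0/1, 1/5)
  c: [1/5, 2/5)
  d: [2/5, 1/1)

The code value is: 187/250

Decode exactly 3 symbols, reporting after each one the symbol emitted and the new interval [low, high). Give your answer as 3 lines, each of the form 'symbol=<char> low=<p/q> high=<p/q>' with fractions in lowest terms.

Step 1: interval [0/1, 1/1), width = 1/1 - 0/1 = 1/1
  'f': [0/1 + 1/1*0/1, 0/1 + 1/1*1/5) = [0/1, 1/5)
  'c': [0/1 + 1/1*1/5, 0/1 + 1/1*2/5) = [1/5, 2/5)
  'd': [0/1 + 1/1*2/5, 0/1 + 1/1*1/1) = [2/5, 1/1) <- contains code 187/250
  emit 'd', narrow to [2/5, 1/1)
Step 2: interval [2/5, 1/1), width = 1/1 - 2/5 = 3/5
  'f': [2/5 + 3/5*0/1, 2/5 + 3/5*1/5) = [2/5, 13/25)
  'c': [2/5 + 3/5*1/5, 2/5 + 3/5*2/5) = [13/25, 16/25)
  'd': [2/5 + 3/5*2/5, 2/5 + 3/5*1/1) = [16/25, 1/1) <- contains code 187/250
  emit 'd', narrow to [16/25, 1/1)
Step 3: interval [16/25, 1/1), width = 1/1 - 16/25 = 9/25
  'f': [16/25 + 9/25*0/1, 16/25 + 9/25*1/5) = [16/25, 89/125)
  'c': [16/25 + 9/25*1/5, 16/25 + 9/25*2/5) = [89/125, 98/125) <- contains code 187/250
  'd': [16/25 + 9/25*2/5, 16/25 + 9/25*1/1) = [98/125, 1/1)
  emit 'c', narrow to [89/125, 98/125)

Answer: symbol=d low=2/5 high=1/1
symbol=d low=16/25 high=1/1
symbol=c low=89/125 high=98/125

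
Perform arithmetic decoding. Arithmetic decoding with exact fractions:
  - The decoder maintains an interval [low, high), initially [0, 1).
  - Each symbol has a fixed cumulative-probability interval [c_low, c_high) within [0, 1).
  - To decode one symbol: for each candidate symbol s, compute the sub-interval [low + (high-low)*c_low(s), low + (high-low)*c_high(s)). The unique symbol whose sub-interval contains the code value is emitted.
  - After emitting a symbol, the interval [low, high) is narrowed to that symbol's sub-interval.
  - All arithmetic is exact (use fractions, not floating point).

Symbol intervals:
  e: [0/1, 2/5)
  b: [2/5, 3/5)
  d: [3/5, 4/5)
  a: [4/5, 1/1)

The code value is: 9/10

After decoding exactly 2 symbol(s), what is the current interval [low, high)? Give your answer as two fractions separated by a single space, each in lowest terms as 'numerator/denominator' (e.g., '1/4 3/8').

Step 1: interval [0/1, 1/1), width = 1/1 - 0/1 = 1/1
  'e': [0/1 + 1/1*0/1, 0/1 + 1/1*2/5) = [0/1, 2/5)
  'b': [0/1 + 1/1*2/5, 0/1 + 1/1*3/5) = [2/5, 3/5)
  'd': [0/1 + 1/1*3/5, 0/1 + 1/1*4/5) = [3/5, 4/5)
  'a': [0/1 + 1/1*4/5, 0/1 + 1/1*1/1) = [4/5, 1/1) <- contains code 9/10
  emit 'a', narrow to [4/5, 1/1)
Step 2: interval [4/5, 1/1), width = 1/1 - 4/5 = 1/5
  'e': [4/5 + 1/5*0/1, 4/5 + 1/5*2/5) = [4/5, 22/25)
  'b': [4/5 + 1/5*2/5, 4/5 + 1/5*3/5) = [22/25, 23/25) <- contains code 9/10
  'd': [4/5 + 1/5*3/5, 4/5 + 1/5*4/5) = [23/25, 24/25)
  'a': [4/5 + 1/5*4/5, 4/5 + 1/5*1/1) = [24/25, 1/1)
  emit 'b', narrow to [22/25, 23/25)

Answer: 22/25 23/25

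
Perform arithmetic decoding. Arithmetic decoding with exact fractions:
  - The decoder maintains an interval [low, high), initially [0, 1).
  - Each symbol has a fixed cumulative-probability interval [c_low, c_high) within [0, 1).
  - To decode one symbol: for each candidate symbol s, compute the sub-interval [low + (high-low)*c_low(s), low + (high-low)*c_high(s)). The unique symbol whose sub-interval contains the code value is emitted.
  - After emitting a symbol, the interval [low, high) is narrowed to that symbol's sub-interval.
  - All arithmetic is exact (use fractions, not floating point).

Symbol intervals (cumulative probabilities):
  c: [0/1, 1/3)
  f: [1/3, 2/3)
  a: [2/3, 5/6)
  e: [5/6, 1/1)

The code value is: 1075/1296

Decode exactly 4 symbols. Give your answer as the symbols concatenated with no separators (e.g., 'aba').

Answer: aeec

Derivation:
Step 1: interval [0/1, 1/1), width = 1/1 - 0/1 = 1/1
  'c': [0/1 + 1/1*0/1, 0/1 + 1/1*1/3) = [0/1, 1/3)
  'f': [0/1 + 1/1*1/3, 0/1 + 1/1*2/3) = [1/3, 2/3)
  'a': [0/1 + 1/1*2/3, 0/1 + 1/1*5/6) = [2/3, 5/6) <- contains code 1075/1296
  'e': [0/1 + 1/1*5/6, 0/1 + 1/1*1/1) = [5/6, 1/1)
  emit 'a', narrow to [2/3, 5/6)
Step 2: interval [2/3, 5/6), width = 5/6 - 2/3 = 1/6
  'c': [2/3 + 1/6*0/1, 2/3 + 1/6*1/3) = [2/3, 13/18)
  'f': [2/3 + 1/6*1/3, 2/3 + 1/6*2/3) = [13/18, 7/9)
  'a': [2/3 + 1/6*2/3, 2/3 + 1/6*5/6) = [7/9, 29/36)
  'e': [2/3 + 1/6*5/6, 2/3 + 1/6*1/1) = [29/36, 5/6) <- contains code 1075/1296
  emit 'e', narrow to [29/36, 5/6)
Step 3: interval [29/36, 5/6), width = 5/6 - 29/36 = 1/36
  'c': [29/36 + 1/36*0/1, 29/36 + 1/36*1/3) = [29/36, 22/27)
  'f': [29/36 + 1/36*1/3, 29/36 + 1/36*2/3) = [22/27, 89/108)
  'a': [29/36 + 1/36*2/3, 29/36 + 1/36*5/6) = [89/108, 179/216)
  'e': [29/36 + 1/36*5/6, 29/36 + 1/36*1/1) = [179/216, 5/6) <- contains code 1075/1296
  emit 'e', narrow to [179/216, 5/6)
Step 4: interval [179/216, 5/6), width = 5/6 - 179/216 = 1/216
  'c': [179/216 + 1/216*0/1, 179/216 + 1/216*1/3) = [179/216, 269/324) <- contains code 1075/1296
  'f': [179/216 + 1/216*1/3, 179/216 + 1/216*2/3) = [269/324, 539/648)
  'a': [179/216 + 1/216*2/3, 179/216 + 1/216*5/6) = [539/648, 1079/1296)
  'e': [179/216 + 1/216*5/6, 179/216 + 1/216*1/1) = [1079/1296, 5/6)
  emit 'c', narrow to [179/216, 269/324)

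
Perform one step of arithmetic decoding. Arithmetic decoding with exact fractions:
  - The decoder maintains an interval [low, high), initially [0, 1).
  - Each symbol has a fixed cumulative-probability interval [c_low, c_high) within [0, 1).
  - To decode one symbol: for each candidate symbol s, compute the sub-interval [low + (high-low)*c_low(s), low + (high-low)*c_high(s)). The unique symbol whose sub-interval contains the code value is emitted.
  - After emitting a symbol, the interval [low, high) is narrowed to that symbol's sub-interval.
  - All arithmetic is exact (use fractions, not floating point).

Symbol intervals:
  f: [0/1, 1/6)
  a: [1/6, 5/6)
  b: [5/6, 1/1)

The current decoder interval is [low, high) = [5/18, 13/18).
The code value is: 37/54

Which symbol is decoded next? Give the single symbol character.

Answer: b

Derivation:
Interval width = high − low = 13/18 − 5/18 = 4/9
Scaled code = (code − low) / width = (37/54 − 5/18) / 4/9 = 11/12
  f: [0/1, 1/6) 
  a: [1/6, 5/6) 
  b: [5/6, 1/1) ← scaled code falls here ✓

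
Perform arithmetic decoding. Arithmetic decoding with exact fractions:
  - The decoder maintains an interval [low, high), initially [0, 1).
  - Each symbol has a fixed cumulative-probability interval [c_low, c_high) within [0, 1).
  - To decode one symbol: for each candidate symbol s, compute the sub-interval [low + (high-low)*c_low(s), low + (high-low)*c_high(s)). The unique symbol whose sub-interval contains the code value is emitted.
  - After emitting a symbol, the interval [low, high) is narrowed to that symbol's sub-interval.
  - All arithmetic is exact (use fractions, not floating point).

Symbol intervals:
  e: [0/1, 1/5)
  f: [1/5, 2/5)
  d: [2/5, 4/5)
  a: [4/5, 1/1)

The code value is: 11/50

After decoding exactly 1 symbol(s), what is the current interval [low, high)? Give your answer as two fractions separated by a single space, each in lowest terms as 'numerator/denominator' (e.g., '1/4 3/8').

Step 1: interval [0/1, 1/1), width = 1/1 - 0/1 = 1/1
  'e': [0/1 + 1/1*0/1, 0/1 + 1/1*1/5) = [0/1, 1/5)
  'f': [0/1 + 1/1*1/5, 0/1 + 1/1*2/5) = [1/5, 2/5) <- contains code 11/50
  'd': [0/1 + 1/1*2/5, 0/1 + 1/1*4/5) = [2/5, 4/5)
  'a': [0/1 + 1/1*4/5, 0/1 + 1/1*1/1) = [4/5, 1/1)
  emit 'f', narrow to [1/5, 2/5)

Answer: 1/5 2/5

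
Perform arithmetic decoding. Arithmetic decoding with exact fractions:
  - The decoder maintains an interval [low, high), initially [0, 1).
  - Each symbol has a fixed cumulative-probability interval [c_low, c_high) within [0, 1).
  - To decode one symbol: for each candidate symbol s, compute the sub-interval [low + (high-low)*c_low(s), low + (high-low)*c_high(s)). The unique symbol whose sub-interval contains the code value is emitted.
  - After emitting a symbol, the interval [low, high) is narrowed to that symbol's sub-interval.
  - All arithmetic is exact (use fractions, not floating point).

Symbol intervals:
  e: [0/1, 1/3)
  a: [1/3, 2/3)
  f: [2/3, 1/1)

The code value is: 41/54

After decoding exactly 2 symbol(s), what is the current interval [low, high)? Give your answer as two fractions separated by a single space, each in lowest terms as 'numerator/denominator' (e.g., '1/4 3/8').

Answer: 2/3 7/9

Derivation:
Step 1: interval [0/1, 1/1), width = 1/1 - 0/1 = 1/1
  'e': [0/1 + 1/1*0/1, 0/1 + 1/1*1/3) = [0/1, 1/3)
  'a': [0/1 + 1/1*1/3, 0/1 + 1/1*2/3) = [1/3, 2/3)
  'f': [0/1 + 1/1*2/3, 0/1 + 1/1*1/1) = [2/3, 1/1) <- contains code 41/54
  emit 'f', narrow to [2/3, 1/1)
Step 2: interval [2/3, 1/1), width = 1/1 - 2/3 = 1/3
  'e': [2/3 + 1/3*0/1, 2/3 + 1/3*1/3) = [2/3, 7/9) <- contains code 41/54
  'a': [2/3 + 1/3*1/3, 2/3 + 1/3*2/3) = [7/9, 8/9)
  'f': [2/3 + 1/3*2/3, 2/3 + 1/3*1/1) = [8/9, 1/1)
  emit 'e', narrow to [2/3, 7/9)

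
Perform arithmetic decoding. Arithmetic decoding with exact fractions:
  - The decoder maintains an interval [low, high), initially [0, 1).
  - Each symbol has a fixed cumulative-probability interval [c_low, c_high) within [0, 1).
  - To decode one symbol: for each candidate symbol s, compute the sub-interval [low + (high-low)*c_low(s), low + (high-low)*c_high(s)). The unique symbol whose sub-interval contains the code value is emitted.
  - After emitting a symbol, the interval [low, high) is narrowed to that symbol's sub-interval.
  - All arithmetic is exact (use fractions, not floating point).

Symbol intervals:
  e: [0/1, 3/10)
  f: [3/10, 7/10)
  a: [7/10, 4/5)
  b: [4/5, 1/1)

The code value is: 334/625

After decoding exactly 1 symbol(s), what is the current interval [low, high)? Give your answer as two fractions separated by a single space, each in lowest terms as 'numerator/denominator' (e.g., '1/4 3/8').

Answer: 3/10 7/10

Derivation:
Step 1: interval [0/1, 1/1), width = 1/1 - 0/1 = 1/1
  'e': [0/1 + 1/1*0/1, 0/1 + 1/1*3/10) = [0/1, 3/10)
  'f': [0/1 + 1/1*3/10, 0/1 + 1/1*7/10) = [3/10, 7/10) <- contains code 334/625
  'a': [0/1 + 1/1*7/10, 0/1 + 1/1*4/5) = [7/10, 4/5)
  'b': [0/1 + 1/1*4/5, 0/1 + 1/1*1/1) = [4/5, 1/1)
  emit 'f', narrow to [3/10, 7/10)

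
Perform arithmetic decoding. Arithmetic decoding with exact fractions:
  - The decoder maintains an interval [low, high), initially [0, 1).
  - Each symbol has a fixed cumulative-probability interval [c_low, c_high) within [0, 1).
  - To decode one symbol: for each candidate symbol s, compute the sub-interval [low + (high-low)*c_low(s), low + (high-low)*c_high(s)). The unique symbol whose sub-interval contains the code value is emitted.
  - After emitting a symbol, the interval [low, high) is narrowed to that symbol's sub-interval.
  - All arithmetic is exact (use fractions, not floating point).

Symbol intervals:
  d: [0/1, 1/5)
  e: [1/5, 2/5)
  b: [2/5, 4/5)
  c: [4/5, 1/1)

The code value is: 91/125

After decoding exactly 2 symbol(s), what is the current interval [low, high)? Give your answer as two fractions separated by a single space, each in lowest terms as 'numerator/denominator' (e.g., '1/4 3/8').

Step 1: interval [0/1, 1/1), width = 1/1 - 0/1 = 1/1
  'd': [0/1 + 1/1*0/1, 0/1 + 1/1*1/5) = [0/1, 1/5)
  'e': [0/1 + 1/1*1/5, 0/1 + 1/1*2/5) = [1/5, 2/5)
  'b': [0/1 + 1/1*2/5, 0/1 + 1/1*4/5) = [2/5, 4/5) <- contains code 91/125
  'c': [0/1 + 1/1*4/5, 0/1 + 1/1*1/1) = [4/5, 1/1)
  emit 'b', narrow to [2/5, 4/5)
Step 2: interval [2/5, 4/5), width = 4/5 - 2/5 = 2/5
  'd': [2/5 + 2/5*0/1, 2/5 + 2/5*1/5) = [2/5, 12/25)
  'e': [2/5 + 2/5*1/5, 2/5 + 2/5*2/5) = [12/25, 14/25)
  'b': [2/5 + 2/5*2/5, 2/5 + 2/5*4/5) = [14/25, 18/25)
  'c': [2/5 + 2/5*4/5, 2/5 + 2/5*1/1) = [18/25, 4/5) <- contains code 91/125
  emit 'c', narrow to [18/25, 4/5)

Answer: 18/25 4/5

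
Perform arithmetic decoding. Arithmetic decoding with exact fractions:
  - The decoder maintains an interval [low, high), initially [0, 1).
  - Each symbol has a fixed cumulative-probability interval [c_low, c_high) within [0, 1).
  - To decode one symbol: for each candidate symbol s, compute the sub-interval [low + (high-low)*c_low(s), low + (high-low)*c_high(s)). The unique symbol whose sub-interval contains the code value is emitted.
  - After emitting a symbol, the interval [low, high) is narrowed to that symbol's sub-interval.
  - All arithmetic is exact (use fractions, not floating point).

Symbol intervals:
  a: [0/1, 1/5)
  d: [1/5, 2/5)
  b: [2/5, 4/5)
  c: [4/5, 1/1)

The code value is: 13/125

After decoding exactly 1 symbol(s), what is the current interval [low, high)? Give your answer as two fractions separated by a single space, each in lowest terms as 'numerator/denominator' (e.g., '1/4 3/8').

Answer: 0/1 1/5

Derivation:
Step 1: interval [0/1, 1/1), width = 1/1 - 0/1 = 1/1
  'a': [0/1 + 1/1*0/1, 0/1 + 1/1*1/5) = [0/1, 1/5) <- contains code 13/125
  'd': [0/1 + 1/1*1/5, 0/1 + 1/1*2/5) = [1/5, 2/5)
  'b': [0/1 + 1/1*2/5, 0/1 + 1/1*4/5) = [2/5, 4/5)
  'c': [0/1 + 1/1*4/5, 0/1 + 1/1*1/1) = [4/5, 1/1)
  emit 'a', narrow to [0/1, 1/5)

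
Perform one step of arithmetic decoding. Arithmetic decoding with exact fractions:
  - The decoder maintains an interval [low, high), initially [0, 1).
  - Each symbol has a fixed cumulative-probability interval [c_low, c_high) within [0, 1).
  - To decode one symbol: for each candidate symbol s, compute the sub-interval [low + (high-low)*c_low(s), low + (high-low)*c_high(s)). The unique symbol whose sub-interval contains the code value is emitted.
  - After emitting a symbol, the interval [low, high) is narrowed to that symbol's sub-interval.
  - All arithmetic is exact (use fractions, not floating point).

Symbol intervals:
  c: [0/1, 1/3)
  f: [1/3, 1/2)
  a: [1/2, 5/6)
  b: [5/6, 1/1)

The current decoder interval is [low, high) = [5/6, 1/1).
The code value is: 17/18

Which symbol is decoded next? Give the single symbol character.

Answer: a

Derivation:
Interval width = high − low = 1/1 − 5/6 = 1/6
Scaled code = (code − low) / width = (17/18 − 5/6) / 1/6 = 2/3
  c: [0/1, 1/3) 
  f: [1/3, 1/2) 
  a: [1/2, 5/6) ← scaled code falls here ✓
  b: [5/6, 1/1) 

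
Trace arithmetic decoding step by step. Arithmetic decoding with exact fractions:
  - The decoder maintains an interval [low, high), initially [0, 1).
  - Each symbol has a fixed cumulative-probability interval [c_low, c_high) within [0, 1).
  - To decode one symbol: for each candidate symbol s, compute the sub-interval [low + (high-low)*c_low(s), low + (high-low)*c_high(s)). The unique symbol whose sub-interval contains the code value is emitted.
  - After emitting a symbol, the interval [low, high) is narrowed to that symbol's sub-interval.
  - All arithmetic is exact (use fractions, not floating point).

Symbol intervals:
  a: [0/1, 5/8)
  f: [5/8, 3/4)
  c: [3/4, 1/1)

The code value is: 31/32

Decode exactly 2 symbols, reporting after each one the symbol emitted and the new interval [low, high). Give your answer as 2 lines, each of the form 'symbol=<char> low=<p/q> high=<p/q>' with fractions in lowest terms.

Step 1: interval [0/1, 1/1), width = 1/1 - 0/1 = 1/1
  'a': [0/1 + 1/1*0/1, 0/1 + 1/1*5/8) = [0/1, 5/8)
  'f': [0/1 + 1/1*5/8, 0/1 + 1/1*3/4) = [5/8, 3/4)
  'c': [0/1 + 1/1*3/4, 0/1 + 1/1*1/1) = [3/4, 1/1) <- contains code 31/32
  emit 'c', narrow to [3/4, 1/1)
Step 2: interval [3/4, 1/1), width = 1/1 - 3/4 = 1/4
  'a': [3/4 + 1/4*0/1, 3/4 + 1/4*5/8) = [3/4, 29/32)
  'f': [3/4 + 1/4*5/8, 3/4 + 1/4*3/4) = [29/32, 15/16)
  'c': [3/4 + 1/4*3/4, 3/4 + 1/4*1/1) = [15/16, 1/1) <- contains code 31/32
  emit 'c', narrow to [15/16, 1/1)

Answer: symbol=c low=3/4 high=1/1
symbol=c low=15/16 high=1/1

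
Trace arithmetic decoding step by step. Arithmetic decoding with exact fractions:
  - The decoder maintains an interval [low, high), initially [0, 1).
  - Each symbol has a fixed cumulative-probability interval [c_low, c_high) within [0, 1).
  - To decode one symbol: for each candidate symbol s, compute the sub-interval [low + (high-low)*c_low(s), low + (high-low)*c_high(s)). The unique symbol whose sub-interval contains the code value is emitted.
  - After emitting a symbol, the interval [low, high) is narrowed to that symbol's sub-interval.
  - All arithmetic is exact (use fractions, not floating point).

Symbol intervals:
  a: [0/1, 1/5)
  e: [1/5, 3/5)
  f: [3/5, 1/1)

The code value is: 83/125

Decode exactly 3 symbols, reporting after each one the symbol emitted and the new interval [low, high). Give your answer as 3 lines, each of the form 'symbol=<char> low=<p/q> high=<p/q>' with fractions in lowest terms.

Answer: symbol=f low=3/5 high=1/1
symbol=a low=3/5 high=17/25
symbol=f low=81/125 high=17/25

Derivation:
Step 1: interval [0/1, 1/1), width = 1/1 - 0/1 = 1/1
  'a': [0/1 + 1/1*0/1, 0/1 + 1/1*1/5) = [0/1, 1/5)
  'e': [0/1 + 1/1*1/5, 0/1 + 1/1*3/5) = [1/5, 3/5)
  'f': [0/1 + 1/1*3/5, 0/1 + 1/1*1/1) = [3/5, 1/1) <- contains code 83/125
  emit 'f', narrow to [3/5, 1/1)
Step 2: interval [3/5, 1/1), width = 1/1 - 3/5 = 2/5
  'a': [3/5 + 2/5*0/1, 3/5 + 2/5*1/5) = [3/5, 17/25) <- contains code 83/125
  'e': [3/5 + 2/5*1/5, 3/5 + 2/5*3/5) = [17/25, 21/25)
  'f': [3/5 + 2/5*3/5, 3/5 + 2/5*1/1) = [21/25, 1/1)
  emit 'a', narrow to [3/5, 17/25)
Step 3: interval [3/5, 17/25), width = 17/25 - 3/5 = 2/25
  'a': [3/5 + 2/25*0/1, 3/5 + 2/25*1/5) = [3/5, 77/125)
  'e': [3/5 + 2/25*1/5, 3/5 + 2/25*3/5) = [77/125, 81/125)
  'f': [3/5 + 2/25*3/5, 3/5 + 2/25*1/1) = [81/125, 17/25) <- contains code 83/125
  emit 'f', narrow to [81/125, 17/25)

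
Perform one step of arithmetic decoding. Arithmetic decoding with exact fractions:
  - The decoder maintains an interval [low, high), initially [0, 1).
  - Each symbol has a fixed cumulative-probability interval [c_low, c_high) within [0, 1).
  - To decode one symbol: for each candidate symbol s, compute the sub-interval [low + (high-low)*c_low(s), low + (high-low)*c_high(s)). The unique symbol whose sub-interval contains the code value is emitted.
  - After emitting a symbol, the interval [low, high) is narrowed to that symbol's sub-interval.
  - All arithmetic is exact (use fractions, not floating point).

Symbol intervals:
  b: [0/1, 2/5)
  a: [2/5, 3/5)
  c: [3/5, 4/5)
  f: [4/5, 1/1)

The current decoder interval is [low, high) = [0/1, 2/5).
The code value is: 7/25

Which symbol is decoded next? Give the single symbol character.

Answer: c

Derivation:
Interval width = high − low = 2/5 − 0/1 = 2/5
Scaled code = (code − low) / width = (7/25 − 0/1) / 2/5 = 7/10
  b: [0/1, 2/5) 
  a: [2/5, 3/5) 
  c: [3/5, 4/5) ← scaled code falls here ✓
  f: [4/5, 1/1) 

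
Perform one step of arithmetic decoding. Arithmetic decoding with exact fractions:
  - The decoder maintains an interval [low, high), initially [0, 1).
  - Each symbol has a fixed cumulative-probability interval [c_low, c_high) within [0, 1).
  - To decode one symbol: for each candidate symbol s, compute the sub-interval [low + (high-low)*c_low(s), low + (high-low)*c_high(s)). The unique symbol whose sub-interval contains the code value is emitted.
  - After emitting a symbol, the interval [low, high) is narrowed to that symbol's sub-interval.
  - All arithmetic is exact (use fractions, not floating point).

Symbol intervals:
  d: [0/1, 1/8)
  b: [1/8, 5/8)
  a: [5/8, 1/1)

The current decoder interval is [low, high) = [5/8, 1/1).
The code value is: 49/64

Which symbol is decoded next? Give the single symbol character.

Answer: b

Derivation:
Interval width = high − low = 1/1 − 5/8 = 3/8
Scaled code = (code − low) / width = (49/64 − 5/8) / 3/8 = 3/8
  d: [0/1, 1/8) 
  b: [1/8, 5/8) ← scaled code falls here ✓
  a: [5/8, 1/1) 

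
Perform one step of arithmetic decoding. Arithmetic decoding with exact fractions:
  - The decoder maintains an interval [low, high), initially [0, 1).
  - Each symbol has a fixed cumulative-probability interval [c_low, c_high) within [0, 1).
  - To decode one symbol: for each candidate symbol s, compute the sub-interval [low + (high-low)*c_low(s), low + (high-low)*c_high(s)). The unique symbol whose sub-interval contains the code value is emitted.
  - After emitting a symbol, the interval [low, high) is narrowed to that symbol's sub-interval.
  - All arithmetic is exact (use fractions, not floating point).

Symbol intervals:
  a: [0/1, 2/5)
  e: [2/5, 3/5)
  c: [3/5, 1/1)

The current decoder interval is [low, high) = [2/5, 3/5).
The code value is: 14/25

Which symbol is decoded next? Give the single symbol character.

Interval width = high − low = 3/5 − 2/5 = 1/5
Scaled code = (code − low) / width = (14/25 − 2/5) / 1/5 = 4/5
  a: [0/1, 2/5) 
  e: [2/5, 3/5) 
  c: [3/5, 1/1) ← scaled code falls here ✓

Answer: c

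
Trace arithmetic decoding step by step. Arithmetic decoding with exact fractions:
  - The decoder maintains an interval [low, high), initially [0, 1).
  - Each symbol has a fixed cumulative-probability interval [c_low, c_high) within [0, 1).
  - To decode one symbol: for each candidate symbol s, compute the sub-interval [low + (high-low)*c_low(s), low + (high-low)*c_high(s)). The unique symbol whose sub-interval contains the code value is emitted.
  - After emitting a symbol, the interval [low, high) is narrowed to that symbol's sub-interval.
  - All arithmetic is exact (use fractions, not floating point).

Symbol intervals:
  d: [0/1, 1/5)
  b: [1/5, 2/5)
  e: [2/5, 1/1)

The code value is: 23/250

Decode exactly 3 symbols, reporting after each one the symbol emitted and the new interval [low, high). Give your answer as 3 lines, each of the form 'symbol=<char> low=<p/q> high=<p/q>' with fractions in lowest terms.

Answer: symbol=d low=0/1 high=1/5
symbol=e low=2/25 high=1/5
symbol=d low=2/25 high=13/125

Derivation:
Step 1: interval [0/1, 1/1), width = 1/1 - 0/1 = 1/1
  'd': [0/1 + 1/1*0/1, 0/1 + 1/1*1/5) = [0/1, 1/5) <- contains code 23/250
  'b': [0/1 + 1/1*1/5, 0/1 + 1/1*2/5) = [1/5, 2/5)
  'e': [0/1 + 1/1*2/5, 0/1 + 1/1*1/1) = [2/5, 1/1)
  emit 'd', narrow to [0/1, 1/5)
Step 2: interval [0/1, 1/5), width = 1/5 - 0/1 = 1/5
  'd': [0/1 + 1/5*0/1, 0/1 + 1/5*1/5) = [0/1, 1/25)
  'b': [0/1 + 1/5*1/5, 0/1 + 1/5*2/5) = [1/25, 2/25)
  'e': [0/1 + 1/5*2/5, 0/1 + 1/5*1/1) = [2/25, 1/5) <- contains code 23/250
  emit 'e', narrow to [2/25, 1/5)
Step 3: interval [2/25, 1/5), width = 1/5 - 2/25 = 3/25
  'd': [2/25 + 3/25*0/1, 2/25 + 3/25*1/5) = [2/25, 13/125) <- contains code 23/250
  'b': [2/25 + 3/25*1/5, 2/25 + 3/25*2/5) = [13/125, 16/125)
  'e': [2/25 + 3/25*2/5, 2/25 + 3/25*1/1) = [16/125, 1/5)
  emit 'd', narrow to [2/25, 13/125)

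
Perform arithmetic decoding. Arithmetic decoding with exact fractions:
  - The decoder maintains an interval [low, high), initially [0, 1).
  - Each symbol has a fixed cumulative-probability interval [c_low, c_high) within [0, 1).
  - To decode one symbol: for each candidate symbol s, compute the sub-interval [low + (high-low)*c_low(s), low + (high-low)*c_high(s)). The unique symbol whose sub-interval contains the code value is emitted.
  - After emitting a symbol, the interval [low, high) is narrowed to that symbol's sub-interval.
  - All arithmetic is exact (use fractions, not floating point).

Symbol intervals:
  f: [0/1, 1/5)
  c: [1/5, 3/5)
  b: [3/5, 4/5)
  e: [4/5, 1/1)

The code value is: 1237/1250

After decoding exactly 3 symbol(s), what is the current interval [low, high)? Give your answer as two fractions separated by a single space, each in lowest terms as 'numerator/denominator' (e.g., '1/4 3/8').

Step 1: interval [0/1, 1/1), width = 1/1 - 0/1 = 1/1
  'f': [0/1 + 1/1*0/1, 0/1 + 1/1*1/5) = [0/1, 1/5)
  'c': [0/1 + 1/1*1/5, 0/1 + 1/1*3/5) = [1/5, 3/5)
  'b': [0/1 + 1/1*3/5, 0/1 + 1/1*4/5) = [3/5, 4/5)
  'e': [0/1 + 1/1*4/5, 0/1 + 1/1*1/1) = [4/5, 1/1) <- contains code 1237/1250
  emit 'e', narrow to [4/5, 1/1)
Step 2: interval [4/5, 1/1), width = 1/1 - 4/5 = 1/5
  'f': [4/5 + 1/5*0/1, 4/5 + 1/5*1/5) = [4/5, 21/25)
  'c': [4/5 + 1/5*1/5, 4/5 + 1/5*3/5) = [21/25, 23/25)
  'b': [4/5 + 1/5*3/5, 4/5 + 1/5*4/5) = [23/25, 24/25)
  'e': [4/5 + 1/5*4/5, 4/5 + 1/5*1/1) = [24/25, 1/1) <- contains code 1237/1250
  emit 'e', narrow to [24/25, 1/1)
Step 3: interval [24/25, 1/1), width = 1/1 - 24/25 = 1/25
  'f': [24/25 + 1/25*0/1, 24/25 + 1/25*1/5) = [24/25, 121/125)
  'c': [24/25 + 1/25*1/5, 24/25 + 1/25*3/5) = [121/125, 123/125)
  'b': [24/25 + 1/25*3/5, 24/25 + 1/25*4/5) = [123/125, 124/125) <- contains code 1237/1250
  'e': [24/25 + 1/25*4/5, 24/25 + 1/25*1/1) = [124/125, 1/1)
  emit 'b', narrow to [123/125, 124/125)

Answer: 123/125 124/125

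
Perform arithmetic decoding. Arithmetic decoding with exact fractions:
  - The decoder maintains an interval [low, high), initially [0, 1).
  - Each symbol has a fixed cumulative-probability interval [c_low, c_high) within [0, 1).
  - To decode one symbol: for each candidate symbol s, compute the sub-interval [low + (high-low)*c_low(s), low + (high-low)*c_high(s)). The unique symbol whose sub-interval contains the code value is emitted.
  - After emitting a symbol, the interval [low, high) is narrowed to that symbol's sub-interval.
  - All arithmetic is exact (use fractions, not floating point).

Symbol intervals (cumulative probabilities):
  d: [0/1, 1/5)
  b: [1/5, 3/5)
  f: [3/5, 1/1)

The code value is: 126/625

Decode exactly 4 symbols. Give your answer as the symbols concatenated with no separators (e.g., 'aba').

Step 1: interval [0/1, 1/1), width = 1/1 - 0/1 = 1/1
  'd': [0/1 + 1/1*0/1, 0/1 + 1/1*1/5) = [0/1, 1/5)
  'b': [0/1 + 1/1*1/5, 0/1 + 1/1*3/5) = [1/5, 3/5) <- contains code 126/625
  'f': [0/1 + 1/1*3/5, 0/1 + 1/1*1/1) = [3/5, 1/1)
  emit 'b', narrow to [1/5, 3/5)
Step 2: interval [1/5, 3/5), width = 3/5 - 1/5 = 2/5
  'd': [1/5 + 2/5*0/1, 1/5 + 2/5*1/5) = [1/5, 7/25) <- contains code 126/625
  'b': [1/5 + 2/5*1/5, 1/5 + 2/5*3/5) = [7/25, 11/25)
  'f': [1/5 + 2/5*3/5, 1/5 + 2/5*1/1) = [11/25, 3/5)
  emit 'd', narrow to [1/5, 7/25)
Step 3: interval [1/5, 7/25), width = 7/25 - 1/5 = 2/25
  'd': [1/5 + 2/25*0/1, 1/5 + 2/25*1/5) = [1/5, 27/125) <- contains code 126/625
  'b': [1/5 + 2/25*1/5, 1/5 + 2/25*3/5) = [27/125, 31/125)
  'f': [1/5 + 2/25*3/5, 1/5 + 2/25*1/1) = [31/125, 7/25)
  emit 'd', narrow to [1/5, 27/125)
Step 4: interval [1/5, 27/125), width = 27/125 - 1/5 = 2/125
  'd': [1/5 + 2/125*0/1, 1/5 + 2/125*1/5) = [1/5, 127/625) <- contains code 126/625
  'b': [1/5 + 2/125*1/5, 1/5 + 2/125*3/5) = [127/625, 131/625)
  'f': [1/5 + 2/125*3/5, 1/5 + 2/125*1/1) = [131/625, 27/125)
  emit 'd', narrow to [1/5, 127/625)

Answer: bddd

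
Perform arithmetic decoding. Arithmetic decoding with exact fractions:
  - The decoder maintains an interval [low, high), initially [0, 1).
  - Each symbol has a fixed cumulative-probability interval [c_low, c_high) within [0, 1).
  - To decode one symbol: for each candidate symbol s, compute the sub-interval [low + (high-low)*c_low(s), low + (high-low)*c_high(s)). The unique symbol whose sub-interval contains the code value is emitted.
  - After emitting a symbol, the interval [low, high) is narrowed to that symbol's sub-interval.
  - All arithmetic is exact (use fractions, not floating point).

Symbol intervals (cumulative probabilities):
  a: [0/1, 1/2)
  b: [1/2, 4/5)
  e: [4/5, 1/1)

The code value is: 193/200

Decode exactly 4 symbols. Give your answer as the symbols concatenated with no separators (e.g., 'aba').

Answer: eeaa

Derivation:
Step 1: interval [0/1, 1/1), width = 1/1 - 0/1 = 1/1
  'a': [0/1 + 1/1*0/1, 0/1 + 1/1*1/2) = [0/1, 1/2)
  'b': [0/1 + 1/1*1/2, 0/1 + 1/1*4/5) = [1/2, 4/5)
  'e': [0/1 + 1/1*4/5, 0/1 + 1/1*1/1) = [4/5, 1/1) <- contains code 193/200
  emit 'e', narrow to [4/5, 1/1)
Step 2: interval [4/5, 1/1), width = 1/1 - 4/5 = 1/5
  'a': [4/5 + 1/5*0/1, 4/5 + 1/5*1/2) = [4/5, 9/10)
  'b': [4/5 + 1/5*1/2, 4/5 + 1/5*4/5) = [9/10, 24/25)
  'e': [4/5 + 1/5*4/5, 4/5 + 1/5*1/1) = [24/25, 1/1) <- contains code 193/200
  emit 'e', narrow to [24/25, 1/1)
Step 3: interval [24/25, 1/1), width = 1/1 - 24/25 = 1/25
  'a': [24/25 + 1/25*0/1, 24/25 + 1/25*1/2) = [24/25, 49/50) <- contains code 193/200
  'b': [24/25 + 1/25*1/2, 24/25 + 1/25*4/5) = [49/50, 124/125)
  'e': [24/25 + 1/25*4/5, 24/25 + 1/25*1/1) = [124/125, 1/1)
  emit 'a', narrow to [24/25, 49/50)
Step 4: interval [24/25, 49/50), width = 49/50 - 24/25 = 1/50
  'a': [24/25 + 1/50*0/1, 24/25 + 1/50*1/2) = [24/25, 97/100) <- contains code 193/200
  'b': [24/25 + 1/50*1/2, 24/25 + 1/50*4/5) = [97/100, 122/125)
  'e': [24/25 + 1/50*4/5, 24/25 + 1/50*1/1) = [122/125, 49/50)
  emit 'a', narrow to [24/25, 97/100)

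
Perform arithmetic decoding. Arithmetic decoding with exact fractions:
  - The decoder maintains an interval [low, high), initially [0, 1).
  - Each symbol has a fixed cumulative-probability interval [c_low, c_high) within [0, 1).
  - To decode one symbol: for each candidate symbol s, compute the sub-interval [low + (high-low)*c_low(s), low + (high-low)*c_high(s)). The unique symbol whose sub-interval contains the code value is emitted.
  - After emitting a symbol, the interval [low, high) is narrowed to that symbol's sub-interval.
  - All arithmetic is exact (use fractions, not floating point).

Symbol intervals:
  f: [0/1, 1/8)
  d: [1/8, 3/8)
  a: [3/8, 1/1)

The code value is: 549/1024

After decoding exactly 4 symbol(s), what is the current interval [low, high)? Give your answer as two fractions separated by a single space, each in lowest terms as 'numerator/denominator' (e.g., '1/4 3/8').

Step 1: interval [0/1, 1/1), width = 1/1 - 0/1 = 1/1
  'f': [0/1 + 1/1*0/1, 0/1 + 1/1*1/8) = [0/1, 1/8)
  'd': [0/1 + 1/1*1/8, 0/1 + 1/1*3/8) = [1/8, 3/8)
  'a': [0/1 + 1/1*3/8, 0/1 + 1/1*1/1) = [3/8, 1/1) <- contains code 549/1024
  emit 'a', narrow to [3/8, 1/1)
Step 2: interval [3/8, 1/1), width = 1/1 - 3/8 = 5/8
  'f': [3/8 + 5/8*0/1, 3/8 + 5/8*1/8) = [3/8, 29/64)
  'd': [3/8 + 5/8*1/8, 3/8 + 5/8*3/8) = [29/64, 39/64) <- contains code 549/1024
  'a': [3/8 + 5/8*3/8, 3/8 + 5/8*1/1) = [39/64, 1/1)
  emit 'd', narrow to [29/64, 39/64)
Step 3: interval [29/64, 39/64), width = 39/64 - 29/64 = 5/32
  'f': [29/64 + 5/32*0/1, 29/64 + 5/32*1/8) = [29/64, 121/256)
  'd': [29/64 + 5/32*1/8, 29/64 + 5/32*3/8) = [121/256, 131/256)
  'a': [29/64 + 5/32*3/8, 29/64 + 5/32*1/1) = [131/256, 39/64) <- contains code 549/1024
  emit 'a', narrow to [131/256, 39/64)
Step 4: interval [131/256, 39/64), width = 39/64 - 131/256 = 25/256
  'f': [131/256 + 25/256*0/1, 131/256 + 25/256*1/8) = [131/256, 1073/2048)
  'd': [131/256 + 25/256*1/8, 131/256 + 25/256*3/8) = [1073/2048, 1123/2048) <- contains code 549/1024
  'a': [131/256 + 25/256*3/8, 131/256 + 25/256*1/1) = [1123/2048, 39/64)
  emit 'd', narrow to [1073/2048, 1123/2048)

Answer: 1073/2048 1123/2048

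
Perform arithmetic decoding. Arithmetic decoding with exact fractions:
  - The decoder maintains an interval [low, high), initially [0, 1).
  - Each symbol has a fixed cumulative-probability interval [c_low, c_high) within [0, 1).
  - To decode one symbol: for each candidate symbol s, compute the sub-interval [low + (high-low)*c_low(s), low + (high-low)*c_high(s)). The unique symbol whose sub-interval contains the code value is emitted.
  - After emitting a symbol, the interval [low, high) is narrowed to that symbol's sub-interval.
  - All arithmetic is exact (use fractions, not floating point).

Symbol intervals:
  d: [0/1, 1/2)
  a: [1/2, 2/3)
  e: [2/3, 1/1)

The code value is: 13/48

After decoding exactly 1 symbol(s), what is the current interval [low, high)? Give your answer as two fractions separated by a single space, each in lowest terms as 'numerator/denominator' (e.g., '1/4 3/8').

Step 1: interval [0/1, 1/1), width = 1/1 - 0/1 = 1/1
  'd': [0/1 + 1/1*0/1, 0/1 + 1/1*1/2) = [0/1, 1/2) <- contains code 13/48
  'a': [0/1 + 1/1*1/2, 0/1 + 1/1*2/3) = [1/2, 2/3)
  'e': [0/1 + 1/1*2/3, 0/1 + 1/1*1/1) = [2/3, 1/1)
  emit 'd', narrow to [0/1, 1/2)

Answer: 0/1 1/2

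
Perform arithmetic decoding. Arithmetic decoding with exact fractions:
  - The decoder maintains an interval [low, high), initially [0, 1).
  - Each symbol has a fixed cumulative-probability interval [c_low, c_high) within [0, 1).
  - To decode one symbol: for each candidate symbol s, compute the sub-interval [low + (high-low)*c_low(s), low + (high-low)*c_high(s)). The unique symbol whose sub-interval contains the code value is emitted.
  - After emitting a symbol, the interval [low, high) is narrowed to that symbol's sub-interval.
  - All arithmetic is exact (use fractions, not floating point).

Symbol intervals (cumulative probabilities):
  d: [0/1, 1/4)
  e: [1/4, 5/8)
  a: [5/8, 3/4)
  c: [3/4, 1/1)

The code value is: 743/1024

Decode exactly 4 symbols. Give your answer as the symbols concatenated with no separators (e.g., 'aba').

Step 1: interval [0/1, 1/1), width = 1/1 - 0/1 = 1/1
  'd': [0/1 + 1/1*0/1, 0/1 + 1/1*1/4) = [0/1, 1/4)
  'e': [0/1 + 1/1*1/4, 0/1 + 1/1*5/8) = [1/4, 5/8)
  'a': [0/1 + 1/1*5/8, 0/1 + 1/1*3/4) = [5/8, 3/4) <- contains code 743/1024
  'c': [0/1 + 1/1*3/4, 0/1 + 1/1*1/1) = [3/4, 1/1)
  emit 'a', narrow to [5/8, 3/4)
Step 2: interval [5/8, 3/4), width = 3/4 - 5/8 = 1/8
  'd': [5/8 + 1/8*0/1, 5/8 + 1/8*1/4) = [5/8, 21/32)
  'e': [5/8 + 1/8*1/4, 5/8 + 1/8*5/8) = [21/32, 45/64)
  'a': [5/8 + 1/8*5/8, 5/8 + 1/8*3/4) = [45/64, 23/32)
  'c': [5/8 + 1/8*3/4, 5/8 + 1/8*1/1) = [23/32, 3/4) <- contains code 743/1024
  emit 'c', narrow to [23/32, 3/4)
Step 3: interval [23/32, 3/4), width = 3/4 - 23/32 = 1/32
  'd': [23/32 + 1/32*0/1, 23/32 + 1/32*1/4) = [23/32, 93/128) <- contains code 743/1024
  'e': [23/32 + 1/32*1/4, 23/32 + 1/32*5/8) = [93/128, 189/256)
  'a': [23/32 + 1/32*5/8, 23/32 + 1/32*3/4) = [189/256, 95/128)
  'c': [23/32 + 1/32*3/4, 23/32 + 1/32*1/1) = [95/128, 3/4)
  emit 'd', narrow to [23/32, 93/128)
Step 4: interval [23/32, 93/128), width = 93/128 - 23/32 = 1/128
  'd': [23/32 + 1/128*0/1, 23/32 + 1/128*1/4) = [23/32, 369/512)
  'e': [23/32 + 1/128*1/4, 23/32 + 1/128*5/8) = [369/512, 741/1024)
  'a': [23/32 + 1/128*5/8, 23/32 + 1/128*3/4) = [741/1024, 371/512)
  'c': [23/32 + 1/128*3/4, 23/32 + 1/128*1/1) = [371/512, 93/128) <- contains code 743/1024
  emit 'c', narrow to [371/512, 93/128)

Answer: acdc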